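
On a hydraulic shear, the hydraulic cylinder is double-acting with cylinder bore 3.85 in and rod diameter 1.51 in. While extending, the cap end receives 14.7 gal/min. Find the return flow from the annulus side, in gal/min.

Cap-side area A_cap = π/4 × (3.85 in)² = 11.64 in^2
Rod-side annular area A_ann = π/4 × (3.85² − 1.51²) = 9.851 in^2
Piston speed v = Q_in/A_cap; rod-end outflow Q_out = v × A_ann = Q_in × A_ann/A_cap.

Q_out ≈ 12.4 gal/min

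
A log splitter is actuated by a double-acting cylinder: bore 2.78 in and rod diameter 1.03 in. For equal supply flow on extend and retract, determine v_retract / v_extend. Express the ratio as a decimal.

Cap-side area A_cap = π/4 × (2.78 in)² = 6.070 in^2
Rod-side annular area A_ann = π/4 × (2.78² − 1.03²) = 5.237 in^2
For equal Q, v ∝ 1/A, so v_ret/v_ext = A_cap/A_ann.

v_ret/v_ext ≈ 1.16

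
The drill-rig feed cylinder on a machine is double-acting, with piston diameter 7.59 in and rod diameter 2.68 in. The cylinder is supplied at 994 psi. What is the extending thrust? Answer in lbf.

Cap-side area A_cap = π/4 × (7.59 in)² = 45.25 in^2
F = P × A_cap = 994 psi × A_cap

F ≈ 45000 lbf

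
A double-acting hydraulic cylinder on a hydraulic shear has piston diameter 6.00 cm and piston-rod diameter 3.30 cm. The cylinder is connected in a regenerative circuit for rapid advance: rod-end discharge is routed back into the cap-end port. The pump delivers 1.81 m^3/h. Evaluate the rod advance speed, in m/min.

v ≈ 35.3 m/min

In regeneration the rod-end outflow joins the pump flow into the cap end, so the net volume the pump must supply per unit advance equals the rod cross-section area.
Rod cross-section A_rod = π/4 × (3.30 cm)² = 8.553 cm^2
v = Q_pump / A_rod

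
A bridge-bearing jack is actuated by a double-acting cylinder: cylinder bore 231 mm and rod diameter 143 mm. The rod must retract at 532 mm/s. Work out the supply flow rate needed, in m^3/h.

Q ≈ 49.5 m^3/h

Rod-side annular area A_ann = π/4 × (231² − 143²) = 25850 mm^2
Q = A × v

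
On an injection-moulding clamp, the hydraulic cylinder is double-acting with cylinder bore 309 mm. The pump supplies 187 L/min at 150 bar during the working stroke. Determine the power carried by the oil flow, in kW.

W ≈ 46.8 kW

Hydraulic power = P × Q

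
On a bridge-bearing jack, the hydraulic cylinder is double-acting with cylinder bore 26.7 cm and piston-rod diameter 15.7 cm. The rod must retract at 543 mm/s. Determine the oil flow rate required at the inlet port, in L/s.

Rod-side annular area A_ann = π/4 × (26.7² − 15.7²) = 366.3 cm^2
Q = A × v

Q ≈ 19.9 L/s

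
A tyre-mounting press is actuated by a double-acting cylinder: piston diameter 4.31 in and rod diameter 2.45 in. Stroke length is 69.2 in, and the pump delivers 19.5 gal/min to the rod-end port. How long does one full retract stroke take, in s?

Rod-side annular area A_ann = π/4 × (4.31² − 2.45²) = 9.875 in^2
Swept volume V = A × L; t = V / Q = A·L / Q

t ≈ 9.10 s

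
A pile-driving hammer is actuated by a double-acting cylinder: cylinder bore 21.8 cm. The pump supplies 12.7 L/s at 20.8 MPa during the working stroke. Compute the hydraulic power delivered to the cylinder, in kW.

Hydraulic power = P × Q

W ≈ 264 kW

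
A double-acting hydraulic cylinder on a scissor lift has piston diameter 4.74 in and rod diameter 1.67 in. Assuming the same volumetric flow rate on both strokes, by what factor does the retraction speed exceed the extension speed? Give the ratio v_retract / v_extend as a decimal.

Cap-side area A_cap = π/4 × (4.74 in)² = 17.65 in^2
Rod-side annular area A_ann = π/4 × (4.74² − 1.67²) = 15.46 in^2
For equal Q, v ∝ 1/A, so v_ret/v_ext = A_cap/A_ann.

v_ret/v_ext ≈ 1.14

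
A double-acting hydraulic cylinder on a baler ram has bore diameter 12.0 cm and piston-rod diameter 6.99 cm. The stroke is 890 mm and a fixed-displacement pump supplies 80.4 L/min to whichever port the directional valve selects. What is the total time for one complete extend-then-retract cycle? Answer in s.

t ≈ 12.5 s

Cap-side area A_cap = π/4 × (12.0 cm)² = 113.1 cm^2
Rod-side annular area A_ann = π/4 × (12.0² − 6.99²) = 74.72 cm^2
t_ext = A_cap·L/Q = 7.512 s
t_ret = A_ann·L/Q = 4.963 s
t_cycle = t_ext + t_ret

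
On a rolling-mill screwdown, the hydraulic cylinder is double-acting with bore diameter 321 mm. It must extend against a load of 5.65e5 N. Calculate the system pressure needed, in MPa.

P ≈ 6.98 MPa

Cap-side area A_cap = π/4 × (321 mm)² = 80930 mm^2
P = F / A = 5.65e5 N / A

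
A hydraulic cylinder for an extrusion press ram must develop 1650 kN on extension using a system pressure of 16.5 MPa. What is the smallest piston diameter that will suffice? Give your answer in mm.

D ≈ 357 mm

Extension force acts on the full piston face: F = P × (π/4)D².
D = √(4F / (πP)) = √(4 × 1650 kN / (π × 16.5 MPa))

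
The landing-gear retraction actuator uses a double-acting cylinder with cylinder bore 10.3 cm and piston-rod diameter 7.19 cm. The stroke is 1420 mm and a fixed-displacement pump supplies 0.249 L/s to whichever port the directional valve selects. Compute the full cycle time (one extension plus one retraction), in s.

t ≈ 71.9 s

Cap-side area A_cap = π/4 × (10.3 cm)² = 83.32 cm^2
Rod-side annular area A_ann = π/4 × (10.3² − 7.19²) = 42.72 cm^2
t_ext = A_cap·L/Q = 47.52 s
t_ret = A_ann·L/Q = 24.36 s
t_cycle = t_ext + t_ret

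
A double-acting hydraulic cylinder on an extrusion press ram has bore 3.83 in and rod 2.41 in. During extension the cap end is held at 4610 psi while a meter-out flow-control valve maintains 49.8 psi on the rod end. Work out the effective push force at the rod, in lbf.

Cap-side area A_cap = π/4 × (3.83 in)² = 11.52 in^2
Rod-side annular area A_ann = π/4 × (3.83² − 2.41²) = 6.959 in^2
Net thrust = P_cap·A_cap − P_rod·A_ann = 53110 lbf − 346.6 lbf

F ≈ 52800 lbf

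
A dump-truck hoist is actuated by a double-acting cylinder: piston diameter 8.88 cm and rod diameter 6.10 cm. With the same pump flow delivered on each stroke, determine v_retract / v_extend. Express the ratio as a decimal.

v_ret/v_ext ≈ 1.89

Cap-side area A_cap = π/4 × (8.88 cm)² = 61.93 cm^2
Rod-side annular area A_ann = π/4 × (8.88² − 6.10²) = 32.71 cm^2
For equal Q, v ∝ 1/A, so v_ret/v_ext = A_cap/A_ann.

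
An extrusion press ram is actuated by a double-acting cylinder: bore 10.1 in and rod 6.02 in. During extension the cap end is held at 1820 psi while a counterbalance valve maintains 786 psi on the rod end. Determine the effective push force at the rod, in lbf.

Cap-side area A_cap = π/4 × (10.1 in)² = 80.12 in^2
Rod-side annular area A_ann = π/4 × (10.1² − 6.02²) = 51.66 in^2
Net thrust = P_cap·A_cap − P_rod·A_ann = 1.458e5 lbf − 40600 lbf

F ≈ 1.05e5 lbf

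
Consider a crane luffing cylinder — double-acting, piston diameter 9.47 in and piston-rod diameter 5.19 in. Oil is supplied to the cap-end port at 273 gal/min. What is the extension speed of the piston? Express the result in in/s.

v ≈ 14.9 in/s

Cap-side area A_cap = π/4 × (9.47 in)² = 70.44 in^2
v = Q / A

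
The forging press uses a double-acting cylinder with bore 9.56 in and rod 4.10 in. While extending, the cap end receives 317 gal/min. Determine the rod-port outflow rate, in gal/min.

Cap-side area A_cap = π/4 × (9.56 in)² = 71.78 in^2
Rod-side annular area A_ann = π/4 × (9.56² − 4.10²) = 58.58 in^2
Piston speed v = Q_in/A_cap; rod-end outflow Q_out = v × A_ann = Q_in × A_ann/A_cap.

Q_out ≈ 259 gal/min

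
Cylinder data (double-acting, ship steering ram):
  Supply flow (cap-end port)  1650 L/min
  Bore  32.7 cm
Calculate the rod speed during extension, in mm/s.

v ≈ 327 mm/s

Cap-side area A_cap = π/4 × (32.7 cm)² = 839.8 cm^2
v = Q / A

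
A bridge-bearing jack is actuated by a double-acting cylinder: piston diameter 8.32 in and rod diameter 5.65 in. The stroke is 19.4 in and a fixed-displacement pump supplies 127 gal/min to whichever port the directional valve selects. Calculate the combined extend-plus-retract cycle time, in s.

t ≈ 3.32 s

Cap-side area A_cap = π/4 × (8.32 in)² = 54.37 in^2
Rod-side annular area A_ann = π/4 × (8.32² − 5.65²) = 29.30 in^2
t_ext = A_cap·L/Q = 2.157 s
t_ret = A_ann·L/Q = 1.162 s
t_cycle = t_ext + t_ret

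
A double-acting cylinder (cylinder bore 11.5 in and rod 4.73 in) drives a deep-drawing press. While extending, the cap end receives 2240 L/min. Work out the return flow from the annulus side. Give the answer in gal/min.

Cap-side area A_cap = π/4 × (11.5 in)² = 103.9 in^2
Rod-side annular area A_ann = π/4 × (11.5² − 4.73²) = 86.30 in^2
Piston speed v = Q_in/A_cap; rod-end outflow Q_out = v × A_ann = Q_in × A_ann/A_cap.

Q_out ≈ 492 gal/min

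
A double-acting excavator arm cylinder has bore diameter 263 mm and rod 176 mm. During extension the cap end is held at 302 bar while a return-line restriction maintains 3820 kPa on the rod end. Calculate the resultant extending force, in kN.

F ≈ 1530 kN

Cap-side area A_cap = π/4 × (263 mm)² = 54330 mm^2
Rod-side annular area A_ann = π/4 × (263² − 176²) = 30000 mm^2
Net thrust = P_cap·A_cap − P_rod·A_ann = 1641 kN − 114.6 kN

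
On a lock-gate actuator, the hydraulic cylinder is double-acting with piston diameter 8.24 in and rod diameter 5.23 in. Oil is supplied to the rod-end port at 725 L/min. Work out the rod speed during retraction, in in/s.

v ≈ 23.2 in/s

Rod-side annular area A_ann = π/4 × (8.24² − 5.23²) = 31.84 in^2
Flow into the rod-end port fills the annular volume.
v = Q / A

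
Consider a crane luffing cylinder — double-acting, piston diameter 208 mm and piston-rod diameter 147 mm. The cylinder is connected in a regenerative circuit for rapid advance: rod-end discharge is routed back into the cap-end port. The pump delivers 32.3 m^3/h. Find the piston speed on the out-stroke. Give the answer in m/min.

In regeneration the rod-end outflow joins the pump flow into the cap end, so the net volume the pump must supply per unit advance equals the rod cross-section area.
Rod cross-section A_rod = π/4 × (147 mm)² = 16970 mm^2
v = Q_pump / A_rod

v ≈ 31.7 m/min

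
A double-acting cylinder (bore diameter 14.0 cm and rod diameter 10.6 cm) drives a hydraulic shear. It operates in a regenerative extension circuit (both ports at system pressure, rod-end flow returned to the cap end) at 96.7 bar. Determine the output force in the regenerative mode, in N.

With equal pressure on both faces, forces on the annular region cancel; the net push is pressure × rod cross-section.
Rod cross-section A_rod = π/4 × (10.6 cm)² = 88.25 cm^2
F = P × A_rod

F ≈ 85300 N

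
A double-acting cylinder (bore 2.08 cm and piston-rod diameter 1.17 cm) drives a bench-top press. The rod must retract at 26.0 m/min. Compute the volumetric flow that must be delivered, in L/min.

Rod-side annular area A_ann = π/4 × (2.08² − 1.17²) = 2.323 cm^2
Q = A × v

Q ≈ 6.04 L/min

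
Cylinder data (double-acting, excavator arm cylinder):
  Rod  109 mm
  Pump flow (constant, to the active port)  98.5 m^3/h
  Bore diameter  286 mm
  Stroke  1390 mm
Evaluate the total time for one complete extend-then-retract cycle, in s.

Cap-side area A_cap = π/4 × (286 mm)² = 64240 mm^2
Rod-side annular area A_ann = π/4 × (286² − 109²) = 54910 mm^2
t_ext = A_cap·L/Q = 3.264 s
t_ret = A_ann·L/Q = 2.790 s
t_cycle = t_ext + t_ret

t ≈ 6.05 s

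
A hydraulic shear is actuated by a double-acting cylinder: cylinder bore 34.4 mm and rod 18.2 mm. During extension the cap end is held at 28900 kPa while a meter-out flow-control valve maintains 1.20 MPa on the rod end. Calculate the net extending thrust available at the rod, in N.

Cap-side area A_cap = π/4 × (34.4 mm)² = 929.4 mm^2
Rod-side annular area A_ann = π/4 × (34.4² − 18.2²) = 669.3 mm^2
Net thrust = P_cap·A_cap − P_rod·A_ann = 26860 N − 803.1 N

F ≈ 26100 N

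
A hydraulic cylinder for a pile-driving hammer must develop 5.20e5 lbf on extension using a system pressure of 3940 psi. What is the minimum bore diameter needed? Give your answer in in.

D ≈ 13.0 in

Extension force acts on the full piston face: F = P × (π/4)D².
D = √(4F / (πP)) = √(4 × 5.20e5 lbf / (π × 3940 psi))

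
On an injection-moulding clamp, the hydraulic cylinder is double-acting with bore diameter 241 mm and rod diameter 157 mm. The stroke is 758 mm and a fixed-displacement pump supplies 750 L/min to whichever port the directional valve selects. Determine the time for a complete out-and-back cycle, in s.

Cap-side area A_cap = π/4 × (241 mm)² = 45620 mm^2
Rod-side annular area A_ann = π/4 × (241² − 157²) = 26260 mm^2
t_ext = A_cap·L/Q = 2.766 s
t_ret = A_ann·L/Q = 1.592 s
t_cycle = t_ext + t_ret

t ≈ 4.36 s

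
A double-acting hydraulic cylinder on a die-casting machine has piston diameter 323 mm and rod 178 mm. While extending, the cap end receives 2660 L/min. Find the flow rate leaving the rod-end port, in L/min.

Q_out ≈ 1850 L/min

Cap-side area A_cap = π/4 × (323 mm)² = 81940 mm^2
Rod-side annular area A_ann = π/4 × (323² − 178²) = 57060 mm^2
Piston speed v = Q_in/A_cap; rod-end outflow Q_out = v × A_ann = Q_in × A_ann/A_cap.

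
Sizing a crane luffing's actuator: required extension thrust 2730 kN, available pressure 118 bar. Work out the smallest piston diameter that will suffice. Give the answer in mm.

D ≈ 543 mm

Extension force acts on the full piston face: F = P × (π/4)D².
D = √(4F / (πP)) = √(4 × 2730 kN / (π × 118 bar))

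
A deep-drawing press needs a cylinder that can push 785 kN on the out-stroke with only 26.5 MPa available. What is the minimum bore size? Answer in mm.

Extension force acts on the full piston face: F = P × (π/4)D².
D = √(4F / (πP)) = √(4 × 785 kN / (π × 26.5 MPa))

D ≈ 194 mm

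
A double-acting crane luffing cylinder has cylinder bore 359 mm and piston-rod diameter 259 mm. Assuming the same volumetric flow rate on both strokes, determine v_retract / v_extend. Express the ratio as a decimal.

Cap-side area A_cap = π/4 × (359 mm)² = 1.012e5 mm^2
Rod-side annular area A_ann = π/4 × (359² − 259²) = 48540 mm^2
For equal Q, v ∝ 1/A, so v_ret/v_ext = A_cap/A_ann.

v_ret/v_ext ≈ 2.09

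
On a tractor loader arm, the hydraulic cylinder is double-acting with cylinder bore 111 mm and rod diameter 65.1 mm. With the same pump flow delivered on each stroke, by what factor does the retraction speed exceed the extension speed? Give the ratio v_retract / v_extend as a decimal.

v_ret/v_ext ≈ 1.52

Cap-side area A_cap = π/4 × (111 mm)² = 9677 mm^2
Rod-side annular area A_ann = π/4 × (111² − 65.1²) = 6348 mm^2
For equal Q, v ∝ 1/A, so v_ret/v_ext = A_cap/A_ann.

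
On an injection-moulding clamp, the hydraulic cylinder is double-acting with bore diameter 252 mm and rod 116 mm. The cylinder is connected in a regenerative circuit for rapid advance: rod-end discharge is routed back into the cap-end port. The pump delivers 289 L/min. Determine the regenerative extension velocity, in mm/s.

v ≈ 456 mm/s

In regeneration the rod-end outflow joins the pump flow into the cap end, so the net volume the pump must supply per unit advance equals the rod cross-section area.
Rod cross-section A_rod = π/4 × (116 mm)² = 10570 mm^2
v = Q_pump / A_rod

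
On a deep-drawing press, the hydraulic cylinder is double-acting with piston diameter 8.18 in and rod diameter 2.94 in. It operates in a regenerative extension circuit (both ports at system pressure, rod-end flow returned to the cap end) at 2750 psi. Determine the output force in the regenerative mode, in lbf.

F ≈ 18700 lbf

With equal pressure on both faces, forces on the annular region cancel; the net push is pressure × rod cross-section.
Rod cross-section A_rod = π/4 × (2.94 in)² = 6.789 in^2
F = P × A_rod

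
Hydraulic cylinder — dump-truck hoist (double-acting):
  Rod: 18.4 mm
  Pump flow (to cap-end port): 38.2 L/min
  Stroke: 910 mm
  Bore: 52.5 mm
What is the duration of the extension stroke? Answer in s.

t ≈ 3.09 s

Cap-side area A_cap = π/4 × (52.5 mm)² = 2165 mm^2
Swept volume V = A × L; t = V / Q = A·L / Q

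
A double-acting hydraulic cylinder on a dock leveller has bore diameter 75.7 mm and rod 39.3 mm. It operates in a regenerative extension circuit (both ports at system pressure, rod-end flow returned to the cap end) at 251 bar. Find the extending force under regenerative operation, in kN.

With equal pressure on both faces, forces on the annular region cancel; the net push is pressure × rod cross-section.
Rod cross-section A_rod = π/4 × (39.3 mm)² = 1213 mm^2
F = P × A_rod

F ≈ 30.4 kN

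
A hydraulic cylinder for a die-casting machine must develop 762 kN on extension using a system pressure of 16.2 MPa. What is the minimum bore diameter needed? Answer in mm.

D ≈ 245 mm

Extension force acts on the full piston face: F = P × (π/4)D².
D = √(4F / (πP)) = √(4 × 762 kN / (π × 16.2 MPa))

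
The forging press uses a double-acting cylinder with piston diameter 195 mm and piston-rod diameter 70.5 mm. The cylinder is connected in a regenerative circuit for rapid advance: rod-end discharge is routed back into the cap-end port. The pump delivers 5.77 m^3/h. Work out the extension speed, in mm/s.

v ≈ 411 mm/s

In regeneration the rod-end outflow joins the pump flow into the cap end, so the net volume the pump must supply per unit advance equals the rod cross-section area.
Rod cross-section A_rod = π/4 × (70.5 mm)² = 3904 mm^2
v = Q_pump / A_rod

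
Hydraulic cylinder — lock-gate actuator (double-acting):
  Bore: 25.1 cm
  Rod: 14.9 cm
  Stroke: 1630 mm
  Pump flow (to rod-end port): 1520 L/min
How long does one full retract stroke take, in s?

Rod-side annular area A_ann = π/4 × (25.1² − 14.9²) = 320.4 cm^2
Swept volume V = A × L; t = V / Q = A·L / Q

t ≈ 2.06 s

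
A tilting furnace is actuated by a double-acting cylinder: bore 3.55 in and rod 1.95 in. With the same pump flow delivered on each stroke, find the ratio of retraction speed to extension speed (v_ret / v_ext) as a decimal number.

v_ret/v_ext ≈ 1.43

Cap-side area A_cap = π/4 × (3.55 in)² = 9.898 in^2
Rod-side annular area A_ann = π/4 × (3.55² − 1.95²) = 6.912 in^2
For equal Q, v ∝ 1/A, so v_ret/v_ext = A_cap/A_ann.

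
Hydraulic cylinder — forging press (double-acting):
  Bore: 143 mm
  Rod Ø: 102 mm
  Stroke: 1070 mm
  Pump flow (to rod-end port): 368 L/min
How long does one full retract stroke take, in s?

t ≈ 1.38 s

Rod-side annular area A_ann = π/4 × (143² − 102²) = 7889 mm^2
Swept volume V = A × L; t = V / Q = A·L / Q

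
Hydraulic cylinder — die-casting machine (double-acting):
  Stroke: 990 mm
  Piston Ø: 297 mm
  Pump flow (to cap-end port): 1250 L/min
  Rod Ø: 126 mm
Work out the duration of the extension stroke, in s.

t ≈ 3.29 s

Cap-side area A_cap = π/4 × (297 mm)² = 69280 mm^2
Swept volume V = A × L; t = V / Q = A·L / Q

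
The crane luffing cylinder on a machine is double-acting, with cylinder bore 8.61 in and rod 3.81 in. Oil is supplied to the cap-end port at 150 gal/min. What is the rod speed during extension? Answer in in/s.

v ≈ 9.92 in/s

Cap-side area A_cap = π/4 × (8.61 in)² = 58.22 in^2
v = Q / A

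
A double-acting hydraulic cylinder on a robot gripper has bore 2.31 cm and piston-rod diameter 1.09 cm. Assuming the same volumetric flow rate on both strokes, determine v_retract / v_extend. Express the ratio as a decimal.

Cap-side area A_cap = π/4 × (2.31 cm)² = 4.191 cm^2
Rod-side annular area A_ann = π/4 × (2.31² − 1.09²) = 3.258 cm^2
For equal Q, v ∝ 1/A, so v_ret/v_ext = A_cap/A_ann.

v_ret/v_ext ≈ 1.29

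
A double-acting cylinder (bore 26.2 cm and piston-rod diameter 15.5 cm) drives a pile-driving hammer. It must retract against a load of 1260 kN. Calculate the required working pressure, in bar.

Rod-side annular area A_ann = π/4 × (26.2² − 15.5²) = 350.4 cm^2
Retraction: pressure acts on the annular area.
P = F / A = 1260 kN / A

P ≈ 360 bar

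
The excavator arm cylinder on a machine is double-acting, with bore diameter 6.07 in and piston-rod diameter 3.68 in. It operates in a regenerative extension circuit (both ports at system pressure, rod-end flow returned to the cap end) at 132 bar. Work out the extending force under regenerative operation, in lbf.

F ≈ 20400 lbf

With equal pressure on both faces, forces on the annular region cancel; the net push is pressure × rod cross-section.
Rod cross-section A_rod = π/4 × (3.68 in)² = 10.64 in^2
F = P × A_rod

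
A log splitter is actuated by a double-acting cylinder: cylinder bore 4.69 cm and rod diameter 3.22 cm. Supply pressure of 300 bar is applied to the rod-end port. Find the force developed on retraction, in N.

Rod-side annular area A_ann = π/4 × (4.69² − 3.22²) = 9.132 cm^2
On retraction the pressure acts on the annular area (bore minus rod).
F = P × A_ann

F ≈ 27400 N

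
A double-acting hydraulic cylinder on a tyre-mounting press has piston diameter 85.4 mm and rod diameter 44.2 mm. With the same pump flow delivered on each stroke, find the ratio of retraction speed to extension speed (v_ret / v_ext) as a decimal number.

v_ret/v_ext ≈ 1.37

Cap-side area A_cap = π/4 × (85.4 mm)² = 5728 mm^2
Rod-side annular area A_ann = π/4 × (85.4² − 44.2²) = 4194 mm^2
For equal Q, v ∝ 1/A, so v_ret/v_ext = A_cap/A_ann.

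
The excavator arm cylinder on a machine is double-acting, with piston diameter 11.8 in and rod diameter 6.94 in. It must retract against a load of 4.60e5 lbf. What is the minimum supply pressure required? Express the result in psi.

P ≈ 6430 psi

Rod-side annular area A_ann = π/4 × (11.8² − 6.94²) = 71.53 in^2
Retraction: pressure acts on the annular area.
P = F / A = 4.60e5 lbf / A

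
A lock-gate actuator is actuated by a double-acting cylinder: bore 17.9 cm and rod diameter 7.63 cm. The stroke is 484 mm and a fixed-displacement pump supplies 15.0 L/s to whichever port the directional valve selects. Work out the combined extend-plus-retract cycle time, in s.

t ≈ 1.48 s

Cap-side area A_cap = π/4 × (17.9 cm)² = 251.6 cm^2
Rod-side annular area A_ann = π/4 × (17.9² − 7.63²) = 205.9 cm^2
t_ext = A_cap·L/Q = 0.8120 s
t_ret = A_ann·L/Q = 0.6645 s
t_cycle = t_ext + t_ret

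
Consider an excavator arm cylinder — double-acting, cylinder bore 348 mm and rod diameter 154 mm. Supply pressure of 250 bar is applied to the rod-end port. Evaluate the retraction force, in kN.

Rod-side annular area A_ann = π/4 × (348² − 154²) = 76490 mm^2
On retraction the pressure acts on the annular area (bore minus rod).
F = P × A_ann

F ≈ 1910 kN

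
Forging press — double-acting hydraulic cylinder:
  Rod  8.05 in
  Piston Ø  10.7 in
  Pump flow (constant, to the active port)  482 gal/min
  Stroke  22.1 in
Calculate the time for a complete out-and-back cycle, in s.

Cap-side area A_cap = π/4 × (10.7 in)² = 89.92 in^2
Rod-side annular area A_ann = π/4 × (10.7² − 8.05²) = 39.02 in^2
t_ext = A_cap·L/Q = 1.071 s
t_ret = A_ann·L/Q = 0.4648 s
t_cycle = t_ext + t_ret

t ≈ 1.54 s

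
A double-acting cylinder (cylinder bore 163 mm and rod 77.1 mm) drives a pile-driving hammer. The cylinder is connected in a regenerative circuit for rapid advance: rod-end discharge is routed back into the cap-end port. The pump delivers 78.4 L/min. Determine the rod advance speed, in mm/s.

In regeneration the rod-end outflow joins the pump flow into the cap end, so the net volume the pump must supply per unit advance equals the rod cross-section area.
Rod cross-section A_rod = π/4 × (77.1 mm)² = 4669 mm^2
v = Q_pump / A_rod

v ≈ 280 mm/s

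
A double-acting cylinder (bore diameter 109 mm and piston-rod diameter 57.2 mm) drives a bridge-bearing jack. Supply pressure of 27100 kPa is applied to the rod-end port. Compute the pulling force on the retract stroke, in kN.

Rod-side annular area A_ann = π/4 × (109² − 57.2²) = 6762 mm^2
On retraction the pressure acts on the annular area (bore minus rod).
F = P × A_ann

F ≈ 183 kN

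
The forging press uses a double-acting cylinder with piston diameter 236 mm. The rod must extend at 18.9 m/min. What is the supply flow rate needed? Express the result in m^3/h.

Cap-side area A_cap = π/4 × (236 mm)² = 43740 mm^2
Q = A × v

Q ≈ 49.6 m^3/h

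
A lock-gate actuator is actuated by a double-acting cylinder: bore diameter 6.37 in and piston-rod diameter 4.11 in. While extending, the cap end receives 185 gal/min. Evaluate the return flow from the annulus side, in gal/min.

Q_out ≈ 108 gal/min

Cap-side area A_cap = π/4 × (6.37 in)² = 31.87 in^2
Rod-side annular area A_ann = π/4 × (6.37² − 4.11²) = 18.60 in^2
Piston speed v = Q_in/A_cap; rod-end outflow Q_out = v × A_ann = Q_in × A_ann/A_cap.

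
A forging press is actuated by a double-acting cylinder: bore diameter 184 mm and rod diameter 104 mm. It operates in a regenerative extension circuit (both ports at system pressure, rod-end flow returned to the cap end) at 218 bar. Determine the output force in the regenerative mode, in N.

F ≈ 1.85e5 N

With equal pressure on both faces, forces on the annular region cancel; the net push is pressure × rod cross-section.
Rod cross-section A_rod = π/4 × (104 mm)² = 8495 mm^2
F = P × A_rod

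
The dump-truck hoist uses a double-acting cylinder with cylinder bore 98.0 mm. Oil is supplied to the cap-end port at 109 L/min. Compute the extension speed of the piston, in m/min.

Cap-side area A_cap = π/4 × (98.0 mm)² = 7543 mm^2
v = Q / A

v ≈ 14.5 m/min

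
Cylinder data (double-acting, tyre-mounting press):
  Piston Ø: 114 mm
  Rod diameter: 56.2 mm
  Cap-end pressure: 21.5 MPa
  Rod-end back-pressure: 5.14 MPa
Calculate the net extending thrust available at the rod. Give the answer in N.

F ≈ 1.80e5 N

Cap-side area A_cap = π/4 × (114 mm)² = 10210 mm^2
Rod-side annular area A_ann = π/4 × (114² − 56.2²) = 7726 mm^2
Net thrust = P_cap·A_cap − P_rod·A_ann = 2.195e5 N − 39710 N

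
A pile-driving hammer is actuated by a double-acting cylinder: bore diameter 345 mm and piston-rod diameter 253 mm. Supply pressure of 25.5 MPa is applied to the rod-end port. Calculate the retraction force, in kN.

F ≈ 1100 kN

Rod-side annular area A_ann = π/4 × (345² − 253²) = 43210 mm^2
On retraction the pressure acts on the annular area (bore minus rod).
F = P × A_ann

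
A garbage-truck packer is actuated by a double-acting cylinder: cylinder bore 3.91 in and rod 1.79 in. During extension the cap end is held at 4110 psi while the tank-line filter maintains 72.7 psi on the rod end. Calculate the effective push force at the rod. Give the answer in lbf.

Cap-side area A_cap = π/4 × (3.91 in)² = 12.01 in^2
Rod-side annular area A_ann = π/4 × (3.91² − 1.79²) = 9.491 in^2
Net thrust = P_cap·A_cap − P_rod·A_ann = 49350 lbf − 690.0 lbf

F ≈ 48700 lbf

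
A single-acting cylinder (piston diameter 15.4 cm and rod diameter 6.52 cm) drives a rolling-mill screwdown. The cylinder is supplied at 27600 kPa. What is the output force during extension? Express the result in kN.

Cap-side area A_cap = π/4 × (15.4 cm)² = 186.3 cm^2
F = P × A_cap = 27600 kPa × A_cap

F ≈ 514 kN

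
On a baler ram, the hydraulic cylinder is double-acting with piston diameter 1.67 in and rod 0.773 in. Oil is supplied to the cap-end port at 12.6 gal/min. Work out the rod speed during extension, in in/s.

Cap-side area A_cap = π/4 × (1.67 in)² = 2.190 in^2
v = Q / A

v ≈ 22.1 in/s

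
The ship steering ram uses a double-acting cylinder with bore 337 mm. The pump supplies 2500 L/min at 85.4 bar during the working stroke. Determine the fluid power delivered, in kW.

Hydraulic power = P × Q

W ≈ 356 kW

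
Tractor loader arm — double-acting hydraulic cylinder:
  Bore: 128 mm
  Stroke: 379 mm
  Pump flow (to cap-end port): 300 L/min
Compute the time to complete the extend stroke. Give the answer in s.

t ≈ 0.975 s

Cap-side area A_cap = π/4 × (128 mm)² = 12870 mm^2
Swept volume V = A × L; t = V / Q = A·L / Q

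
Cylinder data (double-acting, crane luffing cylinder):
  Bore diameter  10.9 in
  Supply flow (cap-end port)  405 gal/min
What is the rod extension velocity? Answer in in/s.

Cap-side area A_cap = π/4 × (10.9 in)² = 93.31 in^2
v = Q / A

v ≈ 16.7 in/s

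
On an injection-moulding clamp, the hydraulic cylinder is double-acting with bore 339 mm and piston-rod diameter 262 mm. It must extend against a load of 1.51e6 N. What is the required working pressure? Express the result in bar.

P ≈ 167 bar

Cap-side area A_cap = π/4 × (339 mm)² = 90260 mm^2
P = F / A = 1.51e6 N / A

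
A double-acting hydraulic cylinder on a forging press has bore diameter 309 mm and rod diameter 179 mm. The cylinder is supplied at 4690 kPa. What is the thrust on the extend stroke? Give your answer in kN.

Cap-side area A_cap = π/4 × (309 mm)² = 74990 mm^2
F = P × A_cap = 4690 kPa × A_cap

F ≈ 352 kN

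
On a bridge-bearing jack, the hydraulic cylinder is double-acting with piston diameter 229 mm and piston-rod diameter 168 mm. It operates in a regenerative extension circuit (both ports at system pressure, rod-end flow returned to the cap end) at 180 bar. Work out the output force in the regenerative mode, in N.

With equal pressure on both faces, forces on the annular region cancel; the net push is pressure × rod cross-section.
Rod cross-section A_rod = π/4 × (168 mm)² = 22170 mm^2
F = P × A_rod

F ≈ 3.99e5 N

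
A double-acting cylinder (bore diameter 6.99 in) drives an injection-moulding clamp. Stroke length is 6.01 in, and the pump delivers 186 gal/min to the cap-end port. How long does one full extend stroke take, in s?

Cap-side area A_cap = π/4 × (6.99 in)² = 38.37 in^2
Swept volume V = A × L; t = V / Q = A·L / Q

t ≈ 0.322 s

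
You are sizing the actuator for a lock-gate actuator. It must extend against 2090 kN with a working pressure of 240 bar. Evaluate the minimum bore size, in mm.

D ≈ 333 mm

Extension force acts on the full piston face: F = P × (π/4)D².
D = √(4F / (πP)) = √(4 × 2090 kN / (π × 240 bar))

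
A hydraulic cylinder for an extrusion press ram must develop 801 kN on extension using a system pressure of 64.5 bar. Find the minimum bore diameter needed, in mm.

Extension force acts on the full piston face: F = P × (π/4)D².
D = √(4F / (πP)) = √(4 × 801 kN / (π × 64.5 bar))

D ≈ 398 mm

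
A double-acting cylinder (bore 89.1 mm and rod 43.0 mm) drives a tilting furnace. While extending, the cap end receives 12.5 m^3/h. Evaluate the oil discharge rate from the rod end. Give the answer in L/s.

Q_out ≈ 2.66 L/s

Cap-side area A_cap = π/4 × (89.1 mm)² = 6235 mm^2
Rod-side annular area A_ann = π/4 × (89.1² − 43.0²) = 4783 mm^2
Piston speed v = Q_in/A_cap; rod-end outflow Q_out = v × A_ann = Q_in × A_ann/A_cap.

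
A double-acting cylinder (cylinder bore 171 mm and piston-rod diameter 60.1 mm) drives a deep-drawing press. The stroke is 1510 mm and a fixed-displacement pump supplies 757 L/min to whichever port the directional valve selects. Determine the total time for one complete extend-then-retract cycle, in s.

Cap-side area A_cap = π/4 × (171 mm)² = 22970 mm^2
Rod-side annular area A_ann = π/4 × (171² − 60.1²) = 20130 mm^2
t_ext = A_cap·L/Q = 2.749 s
t_ret = A_ann·L/Q = 2.409 s
t_cycle = t_ext + t_ret

t ≈ 5.16 s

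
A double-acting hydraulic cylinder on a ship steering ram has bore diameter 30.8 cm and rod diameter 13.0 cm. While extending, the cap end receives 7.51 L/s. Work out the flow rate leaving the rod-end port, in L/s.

Cap-side area A_cap = π/4 × (30.8 cm)² = 745.1 cm^2
Rod-side annular area A_ann = π/4 × (30.8² − 13.0²) = 612.3 cm^2
Piston speed v = Q_in/A_cap; rod-end outflow Q_out = v × A_ann = Q_in × A_ann/A_cap.

Q_out ≈ 6.17 L/s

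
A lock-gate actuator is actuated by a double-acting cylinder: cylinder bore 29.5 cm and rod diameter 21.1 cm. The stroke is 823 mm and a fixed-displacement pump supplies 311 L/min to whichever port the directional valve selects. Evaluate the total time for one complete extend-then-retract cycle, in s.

Cap-side area A_cap = π/4 × (29.5 cm)² = 683.5 cm^2
Rod-side annular area A_ann = π/4 × (29.5² − 21.1²) = 333.8 cm^2
t_ext = A_cap·L/Q = 10.85 s
t_ret = A_ann·L/Q = 5.300 s
t_cycle = t_ext + t_ret

t ≈ 16.2 s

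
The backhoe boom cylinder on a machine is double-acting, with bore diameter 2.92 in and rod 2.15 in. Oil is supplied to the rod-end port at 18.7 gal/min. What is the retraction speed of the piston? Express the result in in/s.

v ≈ 23.5 in/s

Rod-side annular area A_ann = π/4 × (2.92² − 2.15²) = 3.066 in^2
Flow into the rod-end port fills the annular volume.
v = Q / A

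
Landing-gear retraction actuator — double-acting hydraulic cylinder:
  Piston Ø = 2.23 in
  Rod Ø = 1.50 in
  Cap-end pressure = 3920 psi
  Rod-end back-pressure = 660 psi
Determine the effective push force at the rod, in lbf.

F ≈ 13900 lbf

Cap-side area A_cap = π/4 × (2.23 in)² = 3.906 in^2
Rod-side annular area A_ann = π/4 × (2.23² − 1.50²) = 2.139 in^2
Net thrust = P_cap·A_cap − P_rod·A_ann = 15310 lbf − 1411 lbf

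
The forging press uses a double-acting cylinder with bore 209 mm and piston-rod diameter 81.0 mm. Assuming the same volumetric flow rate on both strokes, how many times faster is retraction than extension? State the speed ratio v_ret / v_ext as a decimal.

v_ret/v_ext ≈ 1.18

Cap-side area A_cap = π/4 × (209 mm)² = 34310 mm^2
Rod-side annular area A_ann = π/4 × (209² − 81.0²) = 29150 mm^2
For equal Q, v ∝ 1/A, so v_ret/v_ext = A_cap/A_ann.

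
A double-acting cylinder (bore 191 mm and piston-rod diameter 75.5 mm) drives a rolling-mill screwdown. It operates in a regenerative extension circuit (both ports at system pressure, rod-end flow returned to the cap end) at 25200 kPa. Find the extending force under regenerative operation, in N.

With equal pressure on both faces, forces on the annular region cancel; the net push is pressure × rod cross-section.
Rod cross-section A_rod = π/4 × (75.5 mm)² = 4477 mm^2
F = P × A_rod

F ≈ 1.13e5 N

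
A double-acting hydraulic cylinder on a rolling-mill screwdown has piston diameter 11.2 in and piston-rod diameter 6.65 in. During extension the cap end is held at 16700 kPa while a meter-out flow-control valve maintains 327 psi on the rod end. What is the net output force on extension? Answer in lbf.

F ≈ 2.18e5 lbf

Cap-side area A_cap = π/4 × (11.2 in)² = 98.52 in^2
Rod-side annular area A_ann = π/4 × (11.2² − 6.65²) = 63.79 in^2
Net thrust = P_cap·A_cap − P_rod·A_ann = 2.386e5 lbf − 20860 lbf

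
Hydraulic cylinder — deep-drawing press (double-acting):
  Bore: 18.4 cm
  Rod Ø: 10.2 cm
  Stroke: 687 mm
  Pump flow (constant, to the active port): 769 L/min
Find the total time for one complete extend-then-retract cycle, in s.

Cap-side area A_cap = π/4 × (18.4 cm)² = 265.9 cm^2
Rod-side annular area A_ann = π/4 × (18.4² − 10.2²) = 184.2 cm^2
t_ext = A_cap·L/Q = 1.425 s
t_ret = A_ann·L/Q = 0.9873 s
t_cycle = t_ext + t_ret

t ≈ 2.41 s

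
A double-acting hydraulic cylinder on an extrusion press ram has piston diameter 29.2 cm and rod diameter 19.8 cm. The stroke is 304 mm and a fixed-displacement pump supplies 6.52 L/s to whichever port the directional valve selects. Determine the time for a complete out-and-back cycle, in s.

t ≈ 4.81 s

Cap-side area A_cap = π/4 × (29.2 cm)² = 669.7 cm^2
Rod-side annular area A_ann = π/4 × (29.2² − 19.8²) = 361.8 cm^2
t_ext = A_cap·L/Q = 3.122 s
t_ret = A_ann·L/Q = 1.687 s
t_cycle = t_ext + t_ret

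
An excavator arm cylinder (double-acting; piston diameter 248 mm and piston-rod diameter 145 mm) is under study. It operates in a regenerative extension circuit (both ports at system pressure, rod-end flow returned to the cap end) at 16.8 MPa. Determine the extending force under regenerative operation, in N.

F ≈ 2.77e5 N

With equal pressure on both faces, forces on the annular region cancel; the net push is pressure × rod cross-section.
Rod cross-section A_rod = π/4 × (145 mm)² = 16510 mm^2
F = P × A_rod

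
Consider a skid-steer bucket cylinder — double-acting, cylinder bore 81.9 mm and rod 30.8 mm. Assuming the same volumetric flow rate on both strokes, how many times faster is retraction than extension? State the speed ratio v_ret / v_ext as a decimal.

v_ret/v_ext ≈ 1.16

Cap-side area A_cap = π/4 × (81.9 mm)² = 5268 mm^2
Rod-side annular area A_ann = π/4 × (81.9² − 30.8²) = 4523 mm^2
For equal Q, v ∝ 1/A, so v_ret/v_ext = A_cap/A_ann.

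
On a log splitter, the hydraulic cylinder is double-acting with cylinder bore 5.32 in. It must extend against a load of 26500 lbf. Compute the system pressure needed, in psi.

P ≈ 1190 psi

Cap-side area A_cap = π/4 × (5.32 in)² = 22.23 in^2
P = F / A = 26500 lbf / A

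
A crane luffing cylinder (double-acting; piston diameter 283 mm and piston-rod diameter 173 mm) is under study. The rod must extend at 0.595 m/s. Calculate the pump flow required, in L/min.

Cap-side area A_cap = π/4 × (283 mm)² = 62900 mm^2
Q = A × v

Q ≈ 2250 L/min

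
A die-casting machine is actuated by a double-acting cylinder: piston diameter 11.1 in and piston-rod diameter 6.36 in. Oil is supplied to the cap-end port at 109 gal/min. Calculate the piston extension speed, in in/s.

Cap-side area A_cap = π/4 × (11.1 in)² = 96.77 in^2
v = Q / A

v ≈ 4.34 in/s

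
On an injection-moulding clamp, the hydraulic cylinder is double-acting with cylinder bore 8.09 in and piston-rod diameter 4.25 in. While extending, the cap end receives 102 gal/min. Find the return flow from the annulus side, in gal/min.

Cap-side area A_cap = π/4 × (8.09 in)² = 51.40 in^2
Rod-side annular area A_ann = π/4 × (8.09² − 4.25²) = 37.22 in^2
Piston speed v = Q_in/A_cap; rod-end outflow Q_out = v × A_ann = Q_in × A_ann/A_cap.

Q_out ≈ 73.8 gal/min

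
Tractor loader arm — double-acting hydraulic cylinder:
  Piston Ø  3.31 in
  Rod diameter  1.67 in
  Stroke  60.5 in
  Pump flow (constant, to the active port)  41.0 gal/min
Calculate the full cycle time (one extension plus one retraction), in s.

Cap-side area A_cap = π/4 × (3.31 in)² = 8.605 in^2
Rod-side annular area A_ann = π/4 × (3.31² − 1.67²) = 6.415 in^2
t_ext = A_cap·L/Q = 3.298 s
t_ret = A_ann·L/Q = 2.459 s
t_cycle = t_ext + t_ret

t ≈ 5.76 s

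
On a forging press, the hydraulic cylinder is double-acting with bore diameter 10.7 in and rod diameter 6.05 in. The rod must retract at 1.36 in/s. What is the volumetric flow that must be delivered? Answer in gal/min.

Q ≈ 21.6 gal/min

Rod-side annular area A_ann = π/4 × (10.7² − 6.05²) = 61.17 in^2
Q = A × v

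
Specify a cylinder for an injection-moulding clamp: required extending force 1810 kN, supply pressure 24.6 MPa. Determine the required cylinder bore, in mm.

Extension force acts on the full piston face: F = P × (π/4)D².
D = √(4F / (πP)) = √(4 × 1810 kN / (π × 24.6 MPa))

D ≈ 306 mm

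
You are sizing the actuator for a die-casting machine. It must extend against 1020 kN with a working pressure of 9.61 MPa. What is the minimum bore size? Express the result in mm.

D ≈ 368 mm

Extension force acts on the full piston face: F = P × (π/4)D².
D = √(4F / (πP)) = √(4 × 1020 kN / (π × 9.61 MPa))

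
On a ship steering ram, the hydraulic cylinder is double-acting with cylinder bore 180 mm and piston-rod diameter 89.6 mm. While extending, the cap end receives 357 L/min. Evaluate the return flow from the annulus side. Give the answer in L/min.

Q_out ≈ 269 L/min

Cap-side area A_cap = π/4 × (180 mm)² = 25450 mm^2
Rod-side annular area A_ann = π/4 × (180² − 89.6²) = 19140 mm^2
Piston speed v = Q_in/A_cap; rod-end outflow Q_out = v × A_ann = Q_in × A_ann/A_cap.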